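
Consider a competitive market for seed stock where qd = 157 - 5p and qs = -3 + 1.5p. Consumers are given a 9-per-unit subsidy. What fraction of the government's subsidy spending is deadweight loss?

Pre-subsidy: 157 - 5p = -3 + 1.5p gives p* = 320/13, q* = 441/13.
With the rebate, buyers effectively pay pb = ps − 9, where ps is the price sellers receive.
Demand in terms of ps becomes qd = 157 − 5(ps − 9) = 202 - 5ps. Setting this equal to supply: 202 - 5ps = -3 + 1.5ps, so ps = 410/13.
Buyers pay pb = 410/13 − 9 = 293/13; q' = -3 + 1.5·(410/13) = 576/13.
ΔCS = ½(441/13 + 576/13)(320/13 − 293/13) = 27459/338; ΔPS = ½(441/13 + 576/13)(410/13 − 320/13) = 45765/169.
Government spending = 9 × 576/13 = 5184/13.
DWL = ½ × 9 × (576/13 − 441/13) = 1215/26; fraction = (1215/26) / (5184/13) = 0.1171875.

DWL / government spending = 0.1171875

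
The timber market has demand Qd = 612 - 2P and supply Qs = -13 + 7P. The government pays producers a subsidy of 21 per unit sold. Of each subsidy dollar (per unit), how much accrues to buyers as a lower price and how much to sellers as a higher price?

Buyers gain 49/3 per unit; sellers gain 14/3 per unit

Pre-subsidy: 612 - 2P = -13 + 7P gives P* = 625/9, Q* = 4258/9.
With the subsidy, sellers receive Ps = Pb + 21 for each unit, where Pb is the price buyers pay.
Supply in terms of Pb becomes Qs = -13 + 7(Pb + 21) = 134 + 7Pb. Setting this equal to demand: 612 - 2Pb = 134 + 7Pb, so Pb = 478/9.
Sellers receive Ps = 478/9 + 21 = 667/9; Q' = 612 − 2·(478/9) = 4552/9.
Buyers' price falls by P* − Pb = 625/9 − 478/9 = 49/3; sellers' price rises by Ps − P* = 667/9 − 625/9 = 14/3.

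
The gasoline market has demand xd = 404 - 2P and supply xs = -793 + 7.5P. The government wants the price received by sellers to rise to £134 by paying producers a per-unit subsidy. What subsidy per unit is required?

At a seller price of 134, quantity supplied is -793 + 7.5·134 = 212.
Buyers absorb 212 only when they pay Pb with 404 − 2·Pb = 212, i.e. Pb = 96.
s = Ps − Pb = 134 − 96 = 38.

Required subsidy s = £38 per unit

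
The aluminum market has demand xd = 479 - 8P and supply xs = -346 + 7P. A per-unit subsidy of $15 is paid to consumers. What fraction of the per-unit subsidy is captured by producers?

Pre-subsidy: 479 - 8P = -346 + 7P gives P* = 55, x* = 39.
With the rebate, buyers effectively pay Pb = Ps − 15, where Ps is the price sellers receive.
Demand in terms of Ps becomes xd = 479 − 8(Ps − 15) = 599 - 8Ps. Setting this equal to supply: 599 - 8Ps = -346 + 7Ps, so Ps = 63.
Buyers pay Pb = 63 − 15 = 48; x' = -346 + 7·63 = 95.
Buyers' price falls by P* − Pb = 55 − 48 = 7; sellers' price rises by Ps − P* = 63 − 55 = 8.
So producers capture 8/15 = 8/15 of each unit of subsidy.

Producer share = 8/15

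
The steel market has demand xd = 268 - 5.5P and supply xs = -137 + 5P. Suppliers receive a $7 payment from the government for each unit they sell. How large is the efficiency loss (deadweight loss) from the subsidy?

Deadweight loss = 385/6

Pre-subsidy: 268 - 5.5P = -137 + 5P gives P* = 270/7, x* = 391/7.
With the subsidy, sellers receive Ps = Pb + 7 for each unit, where Pb is the price buyers pay.
Supply in terms of Pb becomes xs = -137 + 5(Pb + 7) = -102 + 5Pb. Setting this equal to demand: 268 - 5.5Pb = -102 + 5Pb, so Pb = 740/21.
Sellers receive Ps = 740/21 + 7 = 887/21; x' = 268 − 5.5·(740/21) = 1558/21.
The subsidy expands output by 1558/21 − 391/7 = 55/3 past the efficient level; on those units the gap between marginal cost and willingness to pay runs from 0 up to 7.
DWL = ½ × 7 × 55/3 = 385/6.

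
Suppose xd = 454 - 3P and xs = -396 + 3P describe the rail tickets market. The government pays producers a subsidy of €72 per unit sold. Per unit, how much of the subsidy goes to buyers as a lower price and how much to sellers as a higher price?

Pre-subsidy: 454 - 3P = -396 + 3P gives P* = 425/3, x* = 29.
With the subsidy, sellers receive Ps = Pb + 72 for each unit, where Pb is the price buyers pay.
Supply in terms of Pb becomes xs = -396 + 3(Pb + 72) = -180 + 3Pb. Setting this equal to demand: 454 - 3Pb = -180 + 3Pb, so Pb = 317/3.
Sellers receive Ps = 317/3 + 72 = 533/3; x' = 454 − 3·(317/3) = 137.
Buyers' price falls by P* − Pb = 425/3 − 317/3 = 36; sellers' price rises by Ps − P* = 533/3 − 425/3 = 36.

Buyers gain €36 per unit; sellers gain €36 per unit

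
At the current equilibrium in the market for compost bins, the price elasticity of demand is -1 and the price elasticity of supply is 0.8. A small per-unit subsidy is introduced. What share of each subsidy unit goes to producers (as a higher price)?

For a small subsidy around the equilibrium, the benefit split depends on the relative slopes, which at a point are proportional to the elasticities.
Buyer share = εs/(εs + |εd|) = 0.8/(0.8 + 1) = 4/9; seller share = |εd|/(εs + |εd|) = 5/9.
So producers capture 5/9 of the subsidy.

Producer share = 5/9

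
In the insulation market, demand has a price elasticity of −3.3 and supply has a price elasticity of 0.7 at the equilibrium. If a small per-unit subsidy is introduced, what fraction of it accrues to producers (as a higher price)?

For a small subsidy around the equilibrium, the benefit split depends on the relative slopes, which at a point are proportional to the elasticities.
Buyer share = εs/(εs + |εd|) = 0.7/(0.7 + 3.3) = 0.175; seller share = |εd|/(εs + |εd|) = 0.825.
So producers capture 0.825 of the subsidy.

Producer share = 0.825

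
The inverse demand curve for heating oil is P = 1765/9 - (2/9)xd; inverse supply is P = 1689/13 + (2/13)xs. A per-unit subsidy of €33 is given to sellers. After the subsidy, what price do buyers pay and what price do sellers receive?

Pre-subsidy: 1765/9 - (2/9)x = 1689/13 + (2/13)x gives x* = 176 and P* = 157.
With the subsidy, sellers receive Ps = Pb + 33 for each unit, where Pb is the price buyers pay.
On the curves, Pb = 1765/9 - (2/9)x and Ps = 1689/13 + (2/13)x; the wedge Ps − Pb = 33 gives 1689/13 + (2/13)x − (1765/9 - (2/9)x) = 33, so x' = 263.75.
Then Pb = 1765/9 − (2/9)·263.75 = 137.5 and Ps = 1689/13 + (2/13)·263.75 = 170.5.

Buyers pay €137.5; sellers receive €170.5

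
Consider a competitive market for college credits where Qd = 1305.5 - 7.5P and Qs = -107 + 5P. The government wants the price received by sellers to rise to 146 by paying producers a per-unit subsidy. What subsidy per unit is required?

Required subsidy s = 55 per unit

At a seller price of 146, quantity supplied is -107 + 5·146 = 623.
Buyers absorb 623 only when they pay Pb with 1305.5 − 7.5·Pb = 623, i.e. Pb = 91.
s = Ps − Pb = 146 − 91 = 55.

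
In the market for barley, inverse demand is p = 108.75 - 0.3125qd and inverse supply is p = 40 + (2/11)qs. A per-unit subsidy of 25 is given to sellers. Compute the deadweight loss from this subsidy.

Deadweight loss = 55000/87

Pre-subsidy: 108.75 - 0.3125q = 40 + (2/11)q gives q* = 12100/87 and p* = 5680/87.
With the subsidy, sellers receive ps = pb + 25 for each unit, where pb is the price buyers pay.
On the curves, pb = 108.75 - 0.3125q and ps = 40 + (2/11)q; the wedge ps − pb = 25 gives 40 + (2/11)q − (108.75 - 0.3125q) = 25, so q' = 5500/29.
Then pb = 108.75 − 0.3125·(5500/29) = 1435/29 and ps = 40 + (2/11)·(5500/29) = 2160/29.
The subsidy expands output by 5500/29 − 12100/87 = 4400/87 past the efficient level; on those units the gap between marginal cost and willingness to pay runs from 0 up to 25.
DWL = ½ × 25 × 4400/87 = 55000/87.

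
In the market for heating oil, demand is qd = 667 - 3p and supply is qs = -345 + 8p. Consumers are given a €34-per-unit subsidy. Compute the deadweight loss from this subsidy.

Pre-subsidy: 667 - 3p = -345 + 8p gives p* = 92, q* = 391.
With the rebate, buyers effectively pay pb = ps − 34, where ps is the price sellers receive.
Demand in terms of ps becomes qd = 667 − 3(ps − 34) = 769 - 3ps. Setting this equal to supply: 769 - 3ps = -345 + 8ps, so ps = 1114/11.
Buyers pay pb = 1114/11 − 34 = 740/11; q' = -345 + 8·(1114/11) = 5117/11.
The subsidy expands output by 5117/11 − 391 = 816/11 past the efficient level; on those units the gap between marginal cost and willingness to pay runs from 0 up to 34.
DWL = ½ × 34 × 816/11 = 13872/11.

Deadweight loss = 13872/11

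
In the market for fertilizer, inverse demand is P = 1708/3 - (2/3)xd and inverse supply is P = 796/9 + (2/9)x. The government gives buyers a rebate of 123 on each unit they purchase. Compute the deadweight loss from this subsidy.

Pre-subsidy: 1708/3 - (2/3)x = 796/9 + (2/9)x gives x* = 541 and P* = 626/3.
With the rebate, buyers effectively pay Pb = Ps − 123, where Ps is the price sellers receive.
On the curves, Pb = 1708/3 - (2/3)x and Ps = 796/9 + (2/9)x; the wedge Ps − Pb = 123 gives 796/9 + (2/9)x − (1708/3 - (2/3)x) = 123, so x' = 679.375.
Then Pb = 1708/3 − (2/3)·679.375 = 1397/12 and Ps = 796/9 + (2/9)·679.375 = 2873/12.
The subsidy expands output by 679.375 − 541 = 138.375 past the efficient level; on those units the gap between marginal cost and willingness to pay runs from 0 up to 123.
DWL = ½ × 123 × 138.375 = 8510.0625.

Deadweight loss = 8510.0625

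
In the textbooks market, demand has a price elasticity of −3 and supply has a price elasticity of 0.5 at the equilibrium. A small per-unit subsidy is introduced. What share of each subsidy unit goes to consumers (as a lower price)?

For a small subsidy around the equilibrium, the benefit split depends on the relative slopes, which at a point are proportional to the elasticities.
Buyer share = εs/(εs + |εd|) = 0.5/(0.5 + 3) = 1/7; seller share = |εd|/(εs + |εd|) = 6/7.

Consumer share = 1/7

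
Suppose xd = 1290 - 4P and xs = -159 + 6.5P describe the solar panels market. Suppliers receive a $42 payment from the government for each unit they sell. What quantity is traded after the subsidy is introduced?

x' = 842

Pre-subsidy: 1290 - 4P = -159 + 6.5P gives P* = 138, x* = 738.
With the subsidy, sellers receive Ps = Pb + 42 for each unit, where Pb is the price buyers pay.
Supply in terms of Pb becomes xs = -159 + 6.5(Pb + 42) = 114 + 6.5Pb. Setting this equal to demand: 1290 - 4Pb = 114 + 6.5Pb, so Pb = 112.
Sellers receive Ps = 112 + 42 = 154; x' = 1290 − 4·112 = 842.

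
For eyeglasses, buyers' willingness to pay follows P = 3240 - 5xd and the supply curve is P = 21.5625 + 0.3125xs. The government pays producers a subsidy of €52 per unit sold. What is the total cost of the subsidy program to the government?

Pre-subsidy: 3240 - 5x = 21.5625 + 0.3125x gives x* = 10299/17 and P* = 3585/17.
With the subsidy, sellers receive Ps = Pb + 52 for each unit, where Pb is the price buyers pay.
On the curves, Pb = 3240 - 5x and Ps = 21.5625 + 0.3125x; the wedge Ps − Pb = 52 gives 21.5625 + 0.3125x − (3240 - 5x) = 52, so x' = 52327/85.
Then Pb = 3240 − 5·(52327/85) = 2753/17 and Ps = 21.5625 + 0.3125·(52327/85) = 3637/17.
Government outlay = subsidy × quantity = 52 × 52327/85 = 2721004/85.

Government cost = 2721004/85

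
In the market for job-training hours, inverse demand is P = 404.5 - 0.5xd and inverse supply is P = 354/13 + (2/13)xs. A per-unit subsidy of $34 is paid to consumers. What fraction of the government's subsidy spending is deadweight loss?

DWL / government spending = 26/629

Pre-subsidy: 404.5 - 0.5x = 354/13 + (2/13)x gives x* = 577 and P* = 116.
With the rebate, buyers effectively pay Pb = Ps − 34, where Ps is the price sellers receive.
On the curves, Pb = 404.5 - 0.5x and Ps = 354/13 + (2/13)x; the wedge Ps − Pb = 34 gives 354/13 + (2/13)x − (404.5 - 0.5x) = 34, so x' = 629.
Then Pb = 404.5 − 0.5·629 = 90 and Ps = 354/13 + (2/13)·629 = 124.
ΔCS = ½(577 + 629)(116 − 90) = 15678; ΔPS = ½(577 + 629)(124 − 116) = 4824.
Government spending = 34 × 629 = 21386.
DWL = ½ × 34 × (629 − 577) = 884; fraction = 884 / 21386 = 26/629.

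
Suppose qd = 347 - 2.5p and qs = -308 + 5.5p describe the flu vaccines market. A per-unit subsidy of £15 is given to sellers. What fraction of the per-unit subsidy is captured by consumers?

Pre-subsidy: 347 - 2.5p = -308 + 5.5p gives p* = 81.875, q* = 142.3125.
With the subsidy, sellers receive ps = pb + 15 for each unit, where pb is the price buyers pay.
Supply in terms of pb becomes qs = -308 + 5.5(pb + 15) = -225.5 + 5.5pb. Setting this equal to demand: 347 - 2.5pb = -225.5 + 5.5pb, so pb = 71.5625.
Sellers receive ps = 71.5625 + 15 = 86.5625; q' = 347 − 2.5·71.5625 = 168.09375.
Buyers' price falls by p* − pb = 81.875 − 71.5625 = 10.3125; sellers' price rises by ps − p* = 86.5625 − 81.875 = 4.6875.
So consumers capture 10.3125/15 = 0.6875 of each unit of subsidy.

Consumer share = 0.6875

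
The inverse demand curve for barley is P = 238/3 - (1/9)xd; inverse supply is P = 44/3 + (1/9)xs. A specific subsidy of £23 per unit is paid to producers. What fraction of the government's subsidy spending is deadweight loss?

DWL / government spending = 69/526

Pre-subsidy: 238/3 - (1/9)x = 44/3 + (1/9)x gives x* = 291 and P* = 47.
With the subsidy, sellers receive Ps = Pb + 23 for each unit, where Pb is the price buyers pay.
On the curves, Pb = 238/3 - (1/9)x and Ps = 44/3 + (1/9)x; the wedge Ps − Pb = 23 gives 44/3 + (1/9)x − (238/3 - (1/9)x) = 23, so x' = 394.5.
Then Pb = 238/3 − (1/9)·394.5 = 35.5 and Ps = 44/3 + (1/9)·394.5 = 58.5.
ΔCS = ½(291 + 394.5)(47 − 35.5) = 3941.625; ΔPS = ½(291 + 394.5)(58.5 − 47) = 3941.625.
Government spending = 23 × 394.5 = 9073.5.
DWL = ½ × 23 × (394.5 − 291) = 1190.25; fraction = 1190.25 / 9073.5 = 69/526.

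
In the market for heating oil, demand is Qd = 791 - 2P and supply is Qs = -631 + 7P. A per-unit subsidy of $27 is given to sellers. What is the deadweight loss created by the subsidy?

Pre-subsidy: 791 - 2P = -631 + 7P gives P* = 158, Q* = 475.
With the subsidy, sellers receive Ps = Pb + 27 for each unit, where Pb is the price buyers pay.
Supply in terms of Pb becomes Qs = -631 + 7(Pb + 27) = -442 + 7Pb. Setting this equal to demand: 791 - 2Pb = -442 + 7Pb, so Pb = 137.
Sellers receive Ps = 137 + 27 = 164; Q' = 791 − 2·137 = 517.
The subsidy expands output by 517 − 475 = 42 past the efficient level; on those units the gap between marginal cost and willingness to pay runs from 0 up to 27.
DWL = ½ × 27 × 42 = 567.

Deadweight loss = $567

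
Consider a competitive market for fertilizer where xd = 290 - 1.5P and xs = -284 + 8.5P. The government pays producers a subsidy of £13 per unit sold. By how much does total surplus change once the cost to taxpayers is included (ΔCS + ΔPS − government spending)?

Net change in total surplus = -£107.7375

Pre-subsidy: 290 - 1.5P = -284 + 8.5P gives P* = 57.4, x* = 203.9.
With the subsidy, sellers receive Ps = Pb + 13 for each unit, where Pb is the price buyers pay.
Supply in terms of Pb becomes xs = -284 + 8.5(Pb + 13) = -173.5 + 8.5Pb. Setting this equal to demand: 290 - 1.5Pb = -173.5 + 8.5Pb, so Pb = 46.35.
Sellers receive Ps = 46.35 + 13 = 59.35; x' = 290 − 1.5·46.35 = 220.475.
ΔCS = ½(203.9 + 220.475)(57.4 − 46.35) = 2344.671875; ΔPS = ½(203.9 + 220.475)(59.35 − 57.4) = 413.765625.
Government spending = 13 × 220.475 = 2866.175.
Net change = 2344.671875 + 413.765625 − 2866.175 = -107.7375. The loss equals the DWL triangle ½·13·16.575.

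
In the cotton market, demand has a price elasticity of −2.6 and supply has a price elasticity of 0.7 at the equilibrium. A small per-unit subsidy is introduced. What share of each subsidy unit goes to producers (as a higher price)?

Producer share = 26/33

For a small subsidy around the equilibrium, the benefit split depends on the relative slopes, which at a point are proportional to the elasticities.
Buyer share = εs/(εs + |εd|) = 0.7/(0.7 + 2.6) = 7/33; seller share = |εd|/(εs + |εd|) = 26/33.
So producers capture 26/33 of the subsidy.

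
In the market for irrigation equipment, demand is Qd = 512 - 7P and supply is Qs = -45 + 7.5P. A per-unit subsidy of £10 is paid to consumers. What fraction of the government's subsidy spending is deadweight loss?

Pre-subsidy: 512 - 7P = -45 + 7.5P gives P* = 1114/29, Q* = 7050/29.
With the rebate, buyers effectively pay Pb = Ps − 10, where Ps is the price sellers receive.
Demand in terms of Ps becomes Qd = 512 − 7(Ps − 10) = 582 - 7Ps. Setting this equal to supply: 582 - 7Ps = -45 + 7.5Ps, so Ps = 1254/29.
Buyers pay Pb = 1254/29 − 10 = 964/29; Q' = -45 + 7.5·(1254/29) = 8100/29.
ΔCS = ½(7050/29 + 8100/29)(1114/29 − 964/29) = 1136250/841; ΔPS = ½(7050/29 + 8100/29)(1254/29 − 1114/29) = 1060500/841.
Government spending = 10 × 8100/29 = 81000/29.
DWL = ½ × 10 × (8100/29 − 7050/29) = 5250/29; fraction = (5250/29) / (81000/29) = 7/108.

DWL / government spending = 7/108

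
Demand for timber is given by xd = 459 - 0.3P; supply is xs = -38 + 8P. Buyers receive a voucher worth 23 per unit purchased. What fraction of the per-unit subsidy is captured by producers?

Producer share = 3/83

Pre-subsidy: 459 - 0.3P = -38 + 8P gives P* = 4970/83, x* = 36606/83.
With the rebate, buyers effectively pay Pb = Ps − 23, where Ps is the price sellers receive.
Demand in terms of Ps becomes xd = 459 − 0.3(Ps − 23) = 465.9 - 0.3Ps. Setting this equal to supply: 465.9 - 0.3Ps = -38 + 8Ps, so Ps = 5039/83.
Buyers pay Pb = 5039/83 − 23 = 3130/83; x' = -38 + 8·(5039/83) = 37158/83.
Buyers' price falls by P* − Pb = 4970/83 − 3130/83 = 1840/83; sellers' price rises by Ps − P* = 5039/83 − 4970/83 = 69/83.
So producers capture (69/83)/23 = 3/83 of each unit of subsidy.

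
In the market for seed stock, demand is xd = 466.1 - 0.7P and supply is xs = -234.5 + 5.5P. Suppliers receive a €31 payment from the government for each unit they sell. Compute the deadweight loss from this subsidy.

Deadweight loss = €298.375

Pre-subsidy: 466.1 - 0.7P = -234.5 + 5.5P gives P* = 113, x* = 387.
With the subsidy, sellers receive Ps = Pb + 31 for each unit, where Pb is the price buyers pay.
Supply in terms of Pb becomes xs = -234.5 + 5.5(Pb + 31) = -64 + 5.5Pb. Setting this equal to demand: 466.1 - 0.7Pb = -64 + 5.5Pb, so Pb = 85.5.
Sellers receive Ps = 85.5 + 31 = 116.5; x' = 466.1 − 0.7·85.5 = 406.25.
The subsidy expands output by 406.25 − 387 = 19.25 past the efficient level; on those units the gap between marginal cost and willingness to pay runs from 0 up to 31.
DWL = ½ × 31 × 19.25 = 298.375.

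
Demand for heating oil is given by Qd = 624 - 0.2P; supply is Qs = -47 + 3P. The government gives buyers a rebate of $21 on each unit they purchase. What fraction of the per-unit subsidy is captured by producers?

Pre-subsidy: 624 - 0.2P = -47 + 3P gives P* = 209.6875, Q* = 582.0625.
With the rebate, buyers effectively pay Pb = Ps − 21, where Ps is the price sellers receive.
Demand in terms of Ps becomes Qd = 624 − 0.2(Ps − 21) = 628.2 - 0.2Ps. Setting this equal to supply: 628.2 - 0.2Ps = -47 + 3Ps, so Ps = 211.
Buyers pay Pb = 211 − 21 = 190; Q' = -47 + 3·211 = 586.
Buyers' price falls by P* − Pb = 209.6875 − 190 = 19.6875; sellers' price rises by Ps − P* = 211 − 209.6875 = 1.3125.
So producers capture 1.3125/21 = 0.0625 of each unit of subsidy.

Producer share = 0.0625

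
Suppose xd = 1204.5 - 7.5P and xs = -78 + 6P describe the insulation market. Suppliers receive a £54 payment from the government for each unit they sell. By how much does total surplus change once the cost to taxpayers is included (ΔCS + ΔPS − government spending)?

Net change in total surplus = -£4860

Pre-subsidy: 1204.5 - 7.5P = -78 + 6P gives P* = 95, x* = 492.
With the subsidy, sellers receive Ps = Pb + 54 for each unit, where Pb is the price buyers pay.
Supply in terms of Pb becomes xs = -78 + 6(Pb + 54) = 246 + 6Pb. Setting this equal to demand: 1204.5 - 7.5Pb = 246 + 6Pb, so Pb = 71.
Sellers receive Ps = 71 + 54 = 125; x' = 1204.5 − 7.5·71 = 672.
ΔCS = ½(492 + 672)(95 − 71) = 13968; ΔPS = ½(492 + 672)(125 − 95) = 17460.
Government spending = 54 × 672 = 36288.
Net change = 13968 + 17460 − 36288 = -4860. The loss equals the DWL triangle ½·54·180.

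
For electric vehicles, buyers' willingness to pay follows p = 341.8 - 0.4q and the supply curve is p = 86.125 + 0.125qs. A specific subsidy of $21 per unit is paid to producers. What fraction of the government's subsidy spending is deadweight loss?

Pre-subsidy: 341.8 - 0.4q = 86.125 + 0.125q gives q* = 487 and p* = 147.
With the subsidy, sellers receive ps = pb + 21 for each unit, where pb is the price buyers pay.
On the curves, pb = 341.8 - 0.4q and ps = 86.125 + 0.125q; the wedge ps − pb = 21 gives 86.125 + 0.125q − (341.8 - 0.4q) = 21, so q' = 527.
Then pb = 341.8 − 0.4·527 = 131 and ps = 86.125 + 0.125·527 = 152.
ΔCS = ½(487 + 527)(147 − 131) = 8112; ΔPS = ½(487 + 527)(152 − 147) = 2535.
Government spending = 21 × 527 = 11067.
DWL = ½ × 21 × (527 − 487) = 420; fraction = 420 / 11067 = 20/527.

DWL / government spending = 20/527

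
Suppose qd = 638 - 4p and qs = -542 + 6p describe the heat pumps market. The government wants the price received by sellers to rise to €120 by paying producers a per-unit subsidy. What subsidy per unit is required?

Required subsidy s = €5 per unit

At a seller price of 120, quantity supplied is -542 + 6·120 = 178.
Buyers absorb 178 only when they pay pb with 638 − 4·pb = 178, i.e. pb = 115.
s = ps − pb = 120 − 115 = 5.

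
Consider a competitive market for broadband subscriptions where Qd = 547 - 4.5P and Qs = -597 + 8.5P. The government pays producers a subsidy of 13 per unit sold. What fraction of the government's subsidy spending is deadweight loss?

DWL / government spending = 153/1514

Pre-subsidy: 547 - 4.5P = -597 + 8.5P gives P* = 88, Q* = 151.
With the subsidy, sellers receive Ps = Pb + 13 for each unit, where Pb is the price buyers pay.
Supply in terms of Pb becomes Qs = -597 + 8.5(Pb + 13) = -486.5 + 8.5Pb. Setting this equal to demand: 547 - 4.5Pb = -486.5 + 8.5Pb, so Pb = 79.5.
Sellers receive Ps = 79.5 + 13 = 92.5; Q' = 547 − 4.5·79.5 = 189.25.
ΔCS = ½(151 + 189.25)(88 − 79.5) = 1446.0625; ΔPS = ½(151 + 189.25)(92.5 − 88) = 765.5625.
Government spending = 13 × 189.25 = 2460.25.
DWL = ½ × 13 × (189.25 − 151) = 248.625; fraction = 248.625 / 2460.25 = 153/1514.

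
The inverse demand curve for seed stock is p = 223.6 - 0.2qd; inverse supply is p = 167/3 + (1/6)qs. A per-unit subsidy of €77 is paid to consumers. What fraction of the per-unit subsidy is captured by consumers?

Pre-subsidy: 223.6 - 0.2q = 167/3 + (1/6)q gives q* = 458 and p* = 132.
With the rebate, buyers effectively pay pb = ps − 77, where ps is the price sellers receive.
On the curves, pb = 223.6 - 0.2q and ps = 167/3 + (1/6)q; the wedge ps − pb = 77 gives 167/3 + (1/6)q − (223.6 - 0.2q) = 77, so q' = 668.
Then pb = 223.6 − 0.2·668 = 90 and ps = 167/3 + (1/6)·668 = 167.
Buyers' price falls by p* − pb = 132 − 90 = 42; sellers' price rises by ps − p* = 167 − 132 = 35.
So consumers capture 42/77 = 6/11 of each unit of subsidy.

Consumer share = 6/11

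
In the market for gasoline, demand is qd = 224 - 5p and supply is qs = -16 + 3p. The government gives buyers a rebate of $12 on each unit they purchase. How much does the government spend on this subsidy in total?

Government cost = $1158

Pre-subsidy: 224 - 5p = -16 + 3p gives p* = 30, q* = 74.
With the rebate, buyers effectively pay pb = ps − 12, where ps is the price sellers receive.
Demand in terms of ps becomes qd = 224 − 5(ps − 12) = 284 - 5ps. Setting this equal to supply: 284 - 5ps = -16 + 3ps, so ps = 37.5.
Buyers pay pb = 37.5 − 12 = 25.5; q' = -16 + 3·37.5 = 96.5.
Government outlay = subsidy × quantity = 12 × 96.5 = 1158.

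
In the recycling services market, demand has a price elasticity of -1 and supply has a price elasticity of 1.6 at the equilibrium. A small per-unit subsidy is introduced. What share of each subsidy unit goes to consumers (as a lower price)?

Consumer share = 8/13

For a small subsidy around the equilibrium, the benefit split depends on the relative slopes, which at a point are proportional to the elasticities.
Buyer share = εs/(εs + |εd|) = 1.6/(1.6 + 1) = 8/13; seller share = |εd|/(εs + |εd|) = 5/13.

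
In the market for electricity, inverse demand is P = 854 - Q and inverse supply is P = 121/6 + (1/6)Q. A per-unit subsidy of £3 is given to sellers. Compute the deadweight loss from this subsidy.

Pre-subsidy: 854 - Q = 121/6 + (1/6)Q gives Q* = 5003/7 and P* = 975/7.
With the subsidy, sellers receive Ps = Pb + 3 for each unit, where Pb is the price buyers pay.
On the curves, Pb = 854 - Q and Ps = 121/6 + (1/6)Q; the wedge Ps − Pb = 3 gives 121/6 + (1/6)Q − (854 - Q) = 3, so Q' = 5021/7.
Then Pb = 854 − 1·(5021/7) = 957/7 and Ps = 121/6 + (1/6)·(5021/7) = 978/7.
The subsidy expands output by 5021/7 − 5003/7 = 18/7 past the efficient level; on those units the gap between marginal cost and willingness to pay runs from 0 up to 3.
DWL = ½ × 3 × 18/7 = 27/7.

Deadweight loss = 27/7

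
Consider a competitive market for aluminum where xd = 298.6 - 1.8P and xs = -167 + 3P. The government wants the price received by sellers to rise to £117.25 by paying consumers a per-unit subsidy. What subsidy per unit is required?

Required subsidy s = £54 per unit

At a seller price of 117.25, quantity supplied is -167 + 3·117.25 = 184.75.
Buyers absorb 184.75 only when they pay Pb with 298.6 − 1.8·Pb = 184.75, i.e. Pb = 63.25.
s = Ps − Pb = 117.25 − 63.25 = 54.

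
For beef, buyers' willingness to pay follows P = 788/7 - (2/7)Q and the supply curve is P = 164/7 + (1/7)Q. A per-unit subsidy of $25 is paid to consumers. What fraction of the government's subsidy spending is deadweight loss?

Pre-subsidy: 788/7 - (2/7)Q = 164/7 + (1/7)Q gives Q* = 208 and P* = 372/7.
With the rebate, buyers effectively pay Pb = Ps − 25, where Ps is the price sellers receive.
On the curves, Pb = 788/7 - (2/7)Q and Ps = 164/7 + (1/7)Q; the wedge Ps − Pb = 25 gives 164/7 + (1/7)Q − (788/7 - (2/7)Q) = 25, so Q' = 799/3.
Then Pb = 788/7 − (2/7)·(799/3) = 766/21 and Ps = 164/7 + (1/7)·(799/3) = 1291/21.
ΔCS = ½(208 + 799/3)(372/7 − 766/21) = 35575/9; ΔPS = ½(208 + 799/3)(1291/21 − 372/7) = 35575/18.
Government spending = 25 × 799/3 = 19975/3.
DWL = ½ × 25 × (799/3 − 208) = 4375/6; fraction = (4375/6) / (19975/3) = 175/1598.

DWL / government spending = 175/1598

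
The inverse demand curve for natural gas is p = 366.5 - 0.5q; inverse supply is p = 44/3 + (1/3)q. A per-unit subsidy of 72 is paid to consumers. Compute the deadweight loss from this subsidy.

Deadweight loss = 3110.4

Pre-subsidy: 366.5 - 0.5q = 44/3 + (1/3)q gives q* = 422.2 and p* = 155.4.
With the rebate, buyers effectively pay pb = ps − 72, where ps is the price sellers receive.
On the curves, pb = 366.5 - 0.5q and ps = 44/3 + (1/3)q; the wedge ps − pb = 72 gives 44/3 + (1/3)q − (366.5 - 0.5q) = 72, so q' = 508.6.
Then pb = 366.5 − 0.5·508.6 = 112.2 and ps = 44/3 + (1/3)·508.6 = 184.2.
The subsidy expands output by 508.6 − 422.2 = 86.4 past the efficient level; on those units the gap between marginal cost and willingness to pay runs from 0 up to 72.
DWL = ½ × 72 × 86.4 = 3110.4.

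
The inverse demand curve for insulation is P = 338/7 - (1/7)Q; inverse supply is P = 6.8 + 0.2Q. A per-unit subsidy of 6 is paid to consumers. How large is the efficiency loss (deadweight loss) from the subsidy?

Deadweight loss = 52.5

Pre-subsidy: 338/7 - (1/7)Q = 6.8 + 0.2Q gives Q* = 121 and P* = 31.
With the rebate, buyers effectively pay Pb = Ps − 6, where Ps is the price sellers receive.
On the curves, Pb = 338/7 - (1/7)Q and Ps = 6.8 + 0.2Q; the wedge Ps − Pb = 6 gives 6.8 + 0.2Q − (338/7 - (1/7)Q) = 6, so Q' = 138.5.
Then Pb = 338/7 − (1/7)·138.5 = 28.5 and Ps = 6.8 + 0.2·138.5 = 34.5.
The subsidy expands output by 138.5 − 121 = 17.5 past the efficient level; on those units the gap between marginal cost and willingness to pay runs from 0 up to 6.
DWL = ½ × 6 × 17.5 = 52.5.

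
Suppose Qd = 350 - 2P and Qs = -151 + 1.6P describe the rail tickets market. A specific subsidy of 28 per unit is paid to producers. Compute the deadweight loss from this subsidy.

Pre-subsidy: 350 - 2P = -151 + 1.6P gives P* = 835/6, Q* = 215/3.
With the subsidy, sellers receive Ps = Pb + 28 for each unit, where Pb is the price buyers pay.
Supply in terms of Pb becomes Qs = -151 + 1.6(Pb + 28) = -106.2 + 1.6Pb. Setting this equal to demand: 350 - 2Pb = -106.2 + 1.6Pb, so Pb = 2281/18.
Sellers receive Ps = 2281/18 + 28 = 2785/18; Q' = 350 − 2·(2281/18) = 869/9.
The subsidy expands output by 869/9 − 215/3 = 224/9 past the efficient level; on those units the gap between marginal cost and willingness to pay runs from 0 up to 28.
DWL = ½ × 28 × 224/9 = 3136/9.

Deadweight loss = 3136/9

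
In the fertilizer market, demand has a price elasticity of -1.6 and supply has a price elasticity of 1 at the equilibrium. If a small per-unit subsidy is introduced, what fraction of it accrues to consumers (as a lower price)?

Consumer share = 5/13

For a small subsidy around the equilibrium, the benefit split depends on the relative slopes, which at a point are proportional to the elasticities.
Buyer share = εs/(εs + |εd|) = 1/(1 + 1.6) = 5/13; seller share = |εd|/(εs + |εd|) = 8/13.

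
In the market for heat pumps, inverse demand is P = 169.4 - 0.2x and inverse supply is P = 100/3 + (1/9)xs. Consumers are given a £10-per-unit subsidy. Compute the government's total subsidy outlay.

Pre-subsidy: 169.4 - 0.2x = 100/3 + (1/9)x gives x* = 6123/14 and P* = 1147/14.
With the rebate, buyers effectively pay Pb = Ps − 10, where Ps is the price sellers receive.
On the curves, Pb = 169.4 - 0.2x and Ps = 100/3 + (1/9)x; the wedge Ps − Pb = 10 gives 100/3 + (1/9)x − (169.4 - 0.2x) = 10, so x' = 469.5.
Then Pb = 169.4 − 0.2·469.5 = 75.5 and Ps = 100/3 + (1/9)·469.5 = 85.5.
Government outlay = subsidy × quantity = 10 × 469.5 = 4695.

Government cost = £4695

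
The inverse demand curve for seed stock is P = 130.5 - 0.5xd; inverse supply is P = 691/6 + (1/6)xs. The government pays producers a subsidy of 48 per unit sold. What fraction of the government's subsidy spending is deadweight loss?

Pre-subsidy: 130.5 - 0.5x = 691/6 + (1/6)x gives x* = 23 and P* = 119.
With the subsidy, sellers receive Ps = Pb + 48 for each unit, where Pb is the price buyers pay.
On the curves, Pb = 130.5 - 0.5x and Ps = 691/6 + (1/6)x; the wedge Ps − Pb = 48 gives 691/6 + (1/6)x − (130.5 - 0.5x) = 48, so x' = 95.
Then Pb = 130.5 − 0.5·95 = 83 and Ps = 691/6 + (1/6)·95 = 131.
ΔCS = ½(23 + 95)(119 − 83) = 2124; ΔPS = ½(23 + 95)(131 − 119) = 708.
Government spending = 48 × 95 = 4560.
DWL = ½ × 48 × (95 − 23) = 1728; fraction = 1728 / 4560 = 36/95.

DWL / government spending = 36/95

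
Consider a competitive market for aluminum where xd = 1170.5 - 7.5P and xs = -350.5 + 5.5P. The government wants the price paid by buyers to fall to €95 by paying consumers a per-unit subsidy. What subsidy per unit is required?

At a buyer price of 95, quantity demanded is 1170.5 − 7.5·95 = 458.
Sellers supply 458 only when they receive Ps with -350.5 + 5.5·Ps = 458, i.e. Ps = 147.
s = Ps − Pb = 147 − 95 = 52.

Required subsidy s = €52 per unit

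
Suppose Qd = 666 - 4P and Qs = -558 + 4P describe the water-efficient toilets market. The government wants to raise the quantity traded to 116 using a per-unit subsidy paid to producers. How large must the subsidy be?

Required subsidy s = 31 per unit

At Q = 116, invert demand for the buyer price: Pb = (666 − 116)/4 = 137.5; invert supply for the seller price: Ps = (116 − (-558))/4 = 168.5.
The subsidy must fill the gap: s = Ps − Pb = 168.5 − 137.5 = 31.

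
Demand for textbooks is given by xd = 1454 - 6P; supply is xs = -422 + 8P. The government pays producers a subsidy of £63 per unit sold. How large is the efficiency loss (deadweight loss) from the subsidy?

Deadweight loss = £6804

Pre-subsidy: 1454 - 6P = -422 + 8P gives P* = 134, x* = 650.
With the subsidy, sellers receive Ps = Pb + 63 for each unit, where Pb is the price buyers pay.
Supply in terms of Pb becomes xs = -422 + 8(Pb + 63) = 82 + 8Pb. Setting this equal to demand: 1454 - 6Pb = 82 + 8Pb, so Pb = 98.
Sellers receive Ps = 98 + 63 = 161; x' = 1454 − 6·98 = 866.
The subsidy expands output by 866 − 650 = 216 past the efficient level; on those units the gap between marginal cost and willingness to pay runs from 0 up to 63.
DWL = ½ × 63 × 216 = 6804.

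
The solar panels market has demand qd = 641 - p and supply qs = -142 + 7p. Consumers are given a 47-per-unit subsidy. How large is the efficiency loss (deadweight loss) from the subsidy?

Deadweight loss = 966.4375

Pre-subsidy: 641 - p = -142 + 7p gives p* = 97.875, q* = 543.125.
With the rebate, buyers effectively pay pb = ps − 47, where ps is the price sellers receive.
Demand in terms of ps becomes qd = 641 − 1(ps − 47) = 688 - ps. Setting this equal to supply: 688 - ps = -142 + 7ps, so ps = 103.75.
Buyers pay pb = 103.75 − 47 = 56.75; q' = -142 + 7·103.75 = 584.25.
The subsidy expands output by 584.25 − 543.125 = 41.125 past the efficient level; on those units the gap between marginal cost and willingness to pay runs from 0 up to 47.
DWL = ½ × 47 × 41.125 = 966.4375.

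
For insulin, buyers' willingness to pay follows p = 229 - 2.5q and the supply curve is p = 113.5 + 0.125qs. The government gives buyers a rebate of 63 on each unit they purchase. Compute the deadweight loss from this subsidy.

Pre-subsidy: 229 - 2.5q = 113.5 + 0.125q gives q* = 44 and p* = 119.
With the rebate, buyers effectively pay pb = ps − 63, where ps is the price sellers receive.
On the curves, pb = 229 - 2.5q and ps = 113.5 + 0.125q; the wedge ps − pb = 63 gives 113.5 + 0.125q − (229 - 2.5q) = 63, so q' = 68.
Then pb = 229 − 2.5·68 = 59 and ps = 113.5 + 0.125·68 = 122.
The subsidy expands output by 68 − 44 = 24 past the efficient level; on those units the gap between marginal cost and willingness to pay runs from 0 up to 63.
DWL = ½ × 63 × 24 = 756.

Deadweight loss = 756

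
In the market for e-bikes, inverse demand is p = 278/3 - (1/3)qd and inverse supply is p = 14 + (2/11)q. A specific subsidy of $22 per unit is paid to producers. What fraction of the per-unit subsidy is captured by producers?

Pre-subsidy: 278/3 - (1/3)q = 14 + (2/11)q gives q* = 2596/17 and p* = 710/17.
With the subsidy, sellers receive ps = pb + 22 for each unit, where pb is the price buyers pay.
On the curves, pb = 278/3 - (1/3)q and ps = 14 + (2/11)q; the wedge ps − pb = 22 gives 14 + (2/11)q − (278/3 - (1/3)q) = 22, so q' = 3322/17.
Then pb = 278/3 − (1/3)·(3322/17) = 468/17 and ps = 14 + (2/11)·(3322/17) = 842/17.
Buyers' price falls by p* − pb = 710/17 − 468/17 = 242/17; sellers' price rises by ps − p* = 842/17 − 710/17 = 132/17.
So producers capture (132/17)/22 = 6/17 of each unit of subsidy.

Producer share = 6/17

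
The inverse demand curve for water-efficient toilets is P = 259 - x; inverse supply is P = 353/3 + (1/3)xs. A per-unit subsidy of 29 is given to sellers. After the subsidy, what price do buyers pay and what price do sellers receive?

Pre-subsidy: 259 - x = 353/3 + (1/3)x gives x* = 106 and P* = 153.
With the subsidy, sellers receive Ps = Pb + 29 for each unit, where Pb is the price buyers pay.
On the curves, Pb = 259 - x and Ps = 353/3 + (1/3)x; the wedge Ps − Pb = 29 gives 353/3 + (1/3)x − (259 - x) = 29, so x' = 127.75.
Then Pb = 259 − 1·127.75 = 131.25 and Ps = 353/3 + (1/3)·127.75 = 160.25.

Buyers pay 131.25; sellers receive 160.25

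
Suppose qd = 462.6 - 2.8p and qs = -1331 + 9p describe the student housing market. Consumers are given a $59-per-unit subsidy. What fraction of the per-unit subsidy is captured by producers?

Producer share = 14/59

Pre-subsidy: 462.6 - 2.8p = -1331 + 9p gives p* = 152, q* = 37.
With the rebate, buyers effectively pay pb = ps − 59, where ps is the price sellers receive.
Demand in terms of ps becomes qd = 462.6 − 2.8(ps − 59) = 627.8 - 2.8ps. Setting this equal to supply: 627.8 - 2.8ps = -1331 + 9ps, so ps = 166.
Buyers pay pb = 166 − 59 = 107; q' = -1331 + 9·166 = 163.
Buyers' price falls by p* − pb = 152 − 107 = 45; sellers' price rises by ps − p* = 166 − 152 = 14.
So producers capture 14/59 = 14/59 of each unit of subsidy.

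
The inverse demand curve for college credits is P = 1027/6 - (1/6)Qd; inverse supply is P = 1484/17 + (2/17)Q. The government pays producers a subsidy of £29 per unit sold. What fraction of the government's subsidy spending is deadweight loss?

DWL / government spending = 51/397

Pre-subsidy: 1027/6 - (1/6)Q = 1484/17 + (2/17)Q gives Q* = 295 and P* = 122.
With the subsidy, sellers receive Ps = Pb + 29 for each unit, where Pb is the price buyers pay.
On the curves, Pb = 1027/6 - (1/6)Q and Ps = 1484/17 + (2/17)Q; the wedge Ps − Pb = 29 gives 1484/17 + (2/17)Q − (1027/6 - (1/6)Q) = 29, so Q' = 397.
Then Pb = 1027/6 − (1/6)·397 = 105 and Ps = 1484/17 + (2/17)·397 = 134.
ΔCS = ½(295 + 397)(122 − 105) = 5882; ΔPS = ½(295 + 397)(134 − 122) = 4152.
Government spending = 29 × 397 = 11513.
DWL = ½ × 29 × (397 − 295) = 1479; fraction = 1479 / 11513 = 51/397.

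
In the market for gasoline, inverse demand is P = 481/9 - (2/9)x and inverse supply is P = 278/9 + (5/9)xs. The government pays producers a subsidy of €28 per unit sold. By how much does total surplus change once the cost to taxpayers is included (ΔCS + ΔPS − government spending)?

Net change in total surplus = -€504

Pre-subsidy: 481/9 - (2/9)x = 278/9 + (5/9)x gives x* = 29 and P* = 47.
With the subsidy, sellers receive Ps = Pb + 28 for each unit, where Pb is the price buyers pay.
On the curves, Pb = 481/9 - (2/9)x and Ps = 278/9 + (5/9)x; the wedge Ps − Pb = 28 gives 278/9 + (5/9)x − (481/9 - (2/9)x) = 28, so x' = 65.
Then Pb = 481/9 − (2/9)·65 = 39 and Ps = 278/9 + (5/9)·65 = 67.
ΔCS = ½(29 + 65)(47 − 39) = 376; ΔPS = ½(29 + 65)(67 − 47) = 940.
Government spending = 28 × 65 = 1820.
Net change = 376 + 940 − 1820 = -504. The loss equals the DWL triangle ½·28·36.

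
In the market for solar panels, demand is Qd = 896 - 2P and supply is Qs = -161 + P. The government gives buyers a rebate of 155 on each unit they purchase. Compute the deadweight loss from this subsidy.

Pre-subsidy: 896 - 2P = -161 + P gives P* = 1057/3, Q* = 574/3.
With the rebate, buyers effectively pay Pb = Ps − 155, where Ps is the price sellers receive.
Demand in terms of Ps becomes Qd = 896 − 2(Ps − 155) = 1206 - 2Ps. Setting this equal to supply: 1206 - 2Ps = -161 + Ps, so Ps = 1367/3.
Buyers pay Pb = 1367/3 − 155 = 902/3; Q' = -161 + 1·(1367/3) = 884/3.
The subsidy expands output by 884/3 − 574/3 = 310/3 past the efficient level; on those units the gap between marginal cost and willingness to pay runs from 0 up to 155.
DWL = ½ × 155 × 310/3 = 24025/3.

Deadweight loss = 24025/3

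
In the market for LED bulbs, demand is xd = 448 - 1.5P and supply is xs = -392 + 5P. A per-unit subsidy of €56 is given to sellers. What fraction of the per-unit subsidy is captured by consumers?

Pre-subsidy: 448 - 1.5P = -392 + 5P gives P* = 1680/13, x* = 3304/13.
With the subsidy, sellers receive Ps = Pb + 56 for each unit, where Pb is the price buyers pay.
Supply in terms of Pb becomes xs = -392 + 5(Pb + 56) = -112 + 5Pb. Setting this equal to demand: 448 - 1.5Pb = -112 + 5Pb, so Pb = 1120/13.
Sellers receive Ps = 1120/13 + 56 = 1848/13; x' = 448 − 1.5·(1120/13) = 4144/13.
Buyers' price falls by P* − Pb = 1680/13 − 1120/13 = 560/13; sellers' price rises by Ps − P* = 1848/13 − 1680/13 = 168/13.
So consumers capture (560/13)/56 = 10/13 of each unit of subsidy.

Consumer share = 10/13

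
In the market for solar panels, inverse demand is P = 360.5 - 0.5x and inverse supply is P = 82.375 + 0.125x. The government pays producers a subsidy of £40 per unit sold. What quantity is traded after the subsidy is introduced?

Pre-subsidy: 360.5 - 0.5x = 82.375 + 0.125x gives x* = 445 and P* = 138.
With the subsidy, sellers receive Ps = Pb + 40 for each unit, where Pb is the price buyers pay.
On the curves, Pb = 360.5 - 0.5x and Ps = 82.375 + 0.125x; the wedge Ps − Pb = 40 gives 82.375 + 0.125x − (360.5 - 0.5x) = 40, so x' = 509.
Then Pb = 360.5 − 0.5·509 = 106 and Ps = 82.375 + 0.125·509 = 146.

x' = 509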